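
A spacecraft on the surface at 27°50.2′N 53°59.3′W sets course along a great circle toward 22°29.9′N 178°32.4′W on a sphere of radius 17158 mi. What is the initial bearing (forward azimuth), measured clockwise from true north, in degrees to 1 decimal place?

307.5°

With φ₁ = 0.4858, φ₂ = 0.3927, Δλ = -2.1738 rad, the forward-azimuth formula gives
θ = atan2( sin Δλ cos φ₂ , cos φ₁ sin φ₂ − sin φ₁ cos φ₂ cos Δλ ) = atan2(-0.7609, 0.5831) = -52.54°.
Adding 360° brings this into [0°, 360°): 307.5°.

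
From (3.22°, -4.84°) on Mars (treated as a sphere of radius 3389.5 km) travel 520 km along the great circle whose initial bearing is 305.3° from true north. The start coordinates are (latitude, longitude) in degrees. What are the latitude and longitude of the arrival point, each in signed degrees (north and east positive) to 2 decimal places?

8.26°, -12.08°

Angular distance δ = d/R = 520/3389.5 = 0.15341 rad; initial bearing θ = 5.3285 rad.
sin φ₂ = sin φ₁ cos δ + cos φ₁ sin δ cos θ = (0.0562)(0.9883) + (0.9984)(0.1528)(0.5779) = 0.1437, so φ₂ = 8.26°.
Δλ = atan2(sin θ sin δ cos φ₁, cos δ − sin φ₁ sin φ₂) = atan2(-0.1245, 0.9802) = -7.240°.
λ₂ = -4.840° − 7.240° = -12.08°.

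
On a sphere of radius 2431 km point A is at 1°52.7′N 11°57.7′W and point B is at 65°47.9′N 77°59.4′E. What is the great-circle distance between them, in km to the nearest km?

Let φ₁ = 0.0328 rad, φ₂ = 1.1484 rad, and Δλ = 1.5700 rad.
cos c = sin φ₁ sin φ₂ + cos φ₁ cos φ₂ cos Δλ = (0.0328)(0.9121) + (0.9995)(0.4099)(0.0008) = 0.03024,
so c = arccos(0.03024) = 1.54055 rad.
Distance = R·c = 2431 × 1.5405 ≈ 3745 km.

3745 km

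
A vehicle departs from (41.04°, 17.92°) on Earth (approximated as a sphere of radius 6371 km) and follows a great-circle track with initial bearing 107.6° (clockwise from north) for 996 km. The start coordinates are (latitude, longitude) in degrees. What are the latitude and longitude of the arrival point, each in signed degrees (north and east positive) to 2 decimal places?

37.81°, 28.75°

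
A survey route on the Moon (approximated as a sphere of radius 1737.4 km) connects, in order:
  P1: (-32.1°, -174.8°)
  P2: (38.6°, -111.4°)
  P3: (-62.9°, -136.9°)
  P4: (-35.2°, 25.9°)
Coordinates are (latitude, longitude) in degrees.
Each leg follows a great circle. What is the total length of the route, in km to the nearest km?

Leg P1→P2: central angle 1.6059 rad, distance 2790.1 km.
Leg P2→P3: central angle 1.8070 rad, distance 3139.5 km.
Leg P3→P4: central angle 1.4126 rad, distance 2454.2 km.
Total: 2790.1 + 3139.5 + 2454.2 ≈ 8384 km.

8384 km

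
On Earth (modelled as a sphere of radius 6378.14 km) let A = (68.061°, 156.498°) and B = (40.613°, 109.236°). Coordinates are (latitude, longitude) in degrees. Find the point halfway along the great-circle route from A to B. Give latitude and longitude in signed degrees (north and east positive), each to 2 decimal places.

56.39°, 124.40°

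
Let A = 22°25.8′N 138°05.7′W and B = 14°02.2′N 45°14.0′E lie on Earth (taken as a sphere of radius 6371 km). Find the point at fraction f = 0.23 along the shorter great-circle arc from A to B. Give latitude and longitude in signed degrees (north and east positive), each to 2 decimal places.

The central angle between A and B is δ = 2.5026 rad.
With f = 0.23, the slerp weights are sin((1−f)δ)/sin δ = 1.5715 and sin(fδ)/sin δ = 0.9127.
Weighted sum of the unit vectors: (1.5715)·(-0.6879,-0.6174,0.3816) + (0.9127)·(0.6832,0.6888,0.2425) = (-0.4575, -0.3415, 0.8210).
Converting back: φ = atan2(z, √(x²+y²)) = 55.18°, λ = atan2(y, x) = -143.26°.

55.18°, -143.26°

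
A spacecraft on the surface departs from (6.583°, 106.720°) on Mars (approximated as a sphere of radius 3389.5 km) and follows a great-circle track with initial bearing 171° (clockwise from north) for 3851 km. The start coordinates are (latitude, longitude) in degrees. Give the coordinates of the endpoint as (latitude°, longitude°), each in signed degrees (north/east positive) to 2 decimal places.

-57.32°, 121.95°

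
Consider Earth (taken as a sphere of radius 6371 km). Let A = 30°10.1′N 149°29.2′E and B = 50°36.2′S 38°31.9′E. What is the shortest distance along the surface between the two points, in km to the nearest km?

In radians: φ₁ = 0.5265, φ₂ = -0.8832, Δλ = -110.955° = -1.9365 rad.
cos c = sin φ₁ sin φ₂ + cos φ₁ cos φ₂ cos Δλ = (0.5025)(-0.7728) + (0.8646)(0.6347)(-0.3576) = -0.58459,
so c = arccos(-0.58459) = 2.19517 rad.
Distance = R·c = 6371 × 2.1952 ≈ 13985 km.

13985 km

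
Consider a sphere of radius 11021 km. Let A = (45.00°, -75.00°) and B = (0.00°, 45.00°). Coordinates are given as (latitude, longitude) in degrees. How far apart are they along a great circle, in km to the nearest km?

21294 km

With latitudes φ₁ = 45.000°, φ₂ = 0.000° and longitude difference Δλ = 120.000°:
cos c = sin φ₁ sin φ₂ + cos φ₁ cos φ₂ cos Δλ = (0.7071)(0.0000) + (0.7071)(1.0000)(-0.5000) = -0.35355,
so c = arccos(-0.35355) = 1.93216 rad.
Distance = R·c = 11021 × 1.9322 ≈ 21294 km.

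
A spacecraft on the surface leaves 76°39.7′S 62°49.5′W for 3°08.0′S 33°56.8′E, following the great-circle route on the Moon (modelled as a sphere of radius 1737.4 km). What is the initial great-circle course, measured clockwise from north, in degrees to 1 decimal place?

With φ₁ = -1.3380, φ₂ = -0.0547, Δλ = 1.6890 rad, the forward-azimuth formula gives
θ = atan2( sin Δλ cos φ₂ , cos φ₁ sin φ₂ − sin φ₁ cos φ₂ cos Δλ ) = atan2(0.9915, -0.1272) = 97.31°.
So the initial bearing is 97.3°.

97.3°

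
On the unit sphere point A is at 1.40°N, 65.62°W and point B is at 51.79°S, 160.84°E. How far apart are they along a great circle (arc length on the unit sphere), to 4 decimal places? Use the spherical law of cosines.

In radians: φ₁ = 0.0244, φ₂ = -0.9039, Δλ = -133.540° = -2.3307 rad.
cos c = sin φ₁ sin φ₂ + cos φ₁ cos φ₂ cos Δλ = (0.0244)(-0.7857) + (0.9997)(0.6185)(-0.6889) = -0.44516,
so c = arccos(-0.44516) = 2.03215 rad.
On the unit sphere the arc length equals the central angle: 2.0322.

2.0322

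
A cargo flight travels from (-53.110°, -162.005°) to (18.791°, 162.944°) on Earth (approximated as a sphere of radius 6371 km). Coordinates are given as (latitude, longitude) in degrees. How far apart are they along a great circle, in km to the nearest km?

8675 km

With latitudes φ₁ = -53.110°, φ₂ = 18.791° and longitude difference Δλ = -35.051°:
cos c = sin φ₁ sin φ₂ + cos φ₁ cos φ₂ cos Δλ = (-0.7998)(0.3221) + (0.6003)(0.9467)(0.8186) = 0.20760,
so c = arccos(0.20760) = 1.36168 rad.
Distance = R·c = 6371 × 1.3617 ≈ 8675 km.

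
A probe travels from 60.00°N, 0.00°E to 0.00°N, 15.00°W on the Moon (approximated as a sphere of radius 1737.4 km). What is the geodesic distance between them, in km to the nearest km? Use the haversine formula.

In radians: φ₁ = 1.0472, φ₂ = 0.0000, Δλ = -15.000° = -0.2618 rad.
Haversine: a = sin²(Δφ/2) + cos φ₁ cos φ₂ sin²(Δλ/2) = 0.2500 + (0.5000)(1.0000)(0.0170) = 0.25852.
Central angle c = 2·arcsin(√a) = 1.06676 rad.
Distance = R·c = 1737.4 × 1.0668 ≈ 1853 km.

1853 km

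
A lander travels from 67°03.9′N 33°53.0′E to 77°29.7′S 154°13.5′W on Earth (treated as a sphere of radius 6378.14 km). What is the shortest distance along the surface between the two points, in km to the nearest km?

Let φ₁ = 1.1705 rad, φ₂ = -1.3525 rad, and Δλ = 3.0001 rad.
cos c = sin φ₁ sin φ₂ + cos φ₁ cos φ₂ cos Δλ = (0.9209)(-0.9763) + (0.3897)(0.2165)(-0.9900) = -0.98263,
so c = arccos(-0.98263) = 2.95495 rad.
Distance = R·c = 6378.14 × 2.9550 ≈ 18847 km.

18847 km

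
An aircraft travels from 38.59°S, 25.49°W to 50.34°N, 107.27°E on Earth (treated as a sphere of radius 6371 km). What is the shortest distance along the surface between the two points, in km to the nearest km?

Let φ₁ = -0.6735 rad, φ₂ = 0.8786 rad, and Δλ = 2.3171 rad.
cos c = sin φ₁ sin φ₂ + cos φ₁ cos φ₂ cos Δλ = (-0.6237)(0.7698) + (0.7816)(0.6382)(-0.6789) = -0.81888,
so c = arccos(-0.81888) = 2.53025 rad.
Distance = R·c = 6371 × 2.5302 ≈ 16120 km.

16120 km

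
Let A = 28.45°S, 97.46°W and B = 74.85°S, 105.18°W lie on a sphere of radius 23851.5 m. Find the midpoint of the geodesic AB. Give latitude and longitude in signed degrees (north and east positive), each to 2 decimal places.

The central angle between A and B is δ = 0.8127 rad.
With f = 0.5, the slerp weights are sin((1−f)δ)/sin δ = 0.5443 and sin(fδ)/sin δ = 0.5443.
Weighted sum of the unit vectors: (0.5443)·(-0.1142,-0.8718,-0.4764) + (0.5443)·(-0.0684,-0.2522,-0.9652) = (-0.0994, -0.6118, -0.7847).
Converting back: φ = atan2(z, √(x²+y²)) = -51.69°, λ = atan2(y, x) = -99.23°.

-51.69°, -99.23°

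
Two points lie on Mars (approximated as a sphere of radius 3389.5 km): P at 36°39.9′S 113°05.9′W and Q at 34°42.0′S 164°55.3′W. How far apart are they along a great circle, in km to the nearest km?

2462 km

With latitudes φ₁ = -36.665°, φ₂ = -34.700° and longitude difference Δλ = -51.823°:
cos c = sin φ₁ sin φ₂ + cos φ₁ cos φ₂ cos Δλ = (-0.5971)(-0.5693) + (0.8021)(0.8221)(0.6181) = 0.74755,
so c = arccos(0.74755) = 0.72643 rad.
Distance = R·c = 3389.5 × 0.7264 ≈ 2462 km.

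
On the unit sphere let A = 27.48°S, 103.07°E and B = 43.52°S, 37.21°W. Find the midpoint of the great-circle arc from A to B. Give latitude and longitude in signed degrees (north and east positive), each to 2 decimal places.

-63.69°, 48.48°

The central angle between A and B is δ = 1.7488 rad.
With f = 0.5, the slerp weights are sin((1−f)δ)/sin δ = 0.7795 and sin(fδ)/sin δ = 0.7795.
Weighted sum of the unit vectors: (0.7795)·(-0.2006,0.8642,-0.4614) + (0.7795)·(0.5775,-0.4385,-0.6886) = (0.2938, 0.3318, -0.8964).
Converting back: φ = atan2(z, √(x²+y²)) = -63.69°, λ = atan2(y, x) = 48.48°.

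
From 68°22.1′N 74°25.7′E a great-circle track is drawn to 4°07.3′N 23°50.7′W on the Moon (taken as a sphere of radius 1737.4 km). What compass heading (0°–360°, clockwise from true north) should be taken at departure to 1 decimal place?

279.2°

With φ₁ = 1.1933, φ₂ = 0.0719, Δλ = -1.7152 rad, the forward-azimuth formula gives
θ = atan2( sin Δλ cos φ₂ , cos φ₁ sin φ₂ − sin φ₁ cos φ₂ cos Δλ ) = atan2(-0.9870, 0.1599) = -80.80°.
Adding 360° brings this into [0°, 360°): 279.2°.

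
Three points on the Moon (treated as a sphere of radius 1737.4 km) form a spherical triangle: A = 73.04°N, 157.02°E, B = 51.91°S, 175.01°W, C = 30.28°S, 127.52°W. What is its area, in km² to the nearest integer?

3710181 km²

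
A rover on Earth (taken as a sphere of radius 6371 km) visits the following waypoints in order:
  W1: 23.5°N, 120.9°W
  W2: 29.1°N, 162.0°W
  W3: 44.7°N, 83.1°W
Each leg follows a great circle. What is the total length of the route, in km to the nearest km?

11074 km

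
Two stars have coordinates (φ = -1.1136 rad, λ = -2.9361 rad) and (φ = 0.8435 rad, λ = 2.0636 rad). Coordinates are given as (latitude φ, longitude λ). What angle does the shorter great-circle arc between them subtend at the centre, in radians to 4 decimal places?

2.1983 rad

In radians: φ₁ = -1.1136, φ₂ = 0.8435, Δλ = -73.538° = -1.2835 rad.
cos c = sin φ₁ sin φ₂ + cos φ₁ cos φ₂ cos Δλ = (-0.8973)(0.7470) + (0.4414)(0.6649)(0.2834) = -0.58709,
so c = arccos(-0.58709) = 2.19825 rad.
So the angular separation is 2.1983 rad.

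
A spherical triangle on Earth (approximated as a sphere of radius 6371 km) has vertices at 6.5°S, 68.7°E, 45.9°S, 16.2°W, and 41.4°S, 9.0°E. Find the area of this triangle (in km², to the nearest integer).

Side lengths (central angles): a = 0.3263, b = 1.1030, c = 1.4275 rad; semiperimeter s = 1.4284.
By l'Huilier's theorem, tan(E/4) = √[tan(s/2) tan((s−a)/2) tan((s−b)/2) tan((s−c)/2)], giving spherical excess E = 0.0250 rad.
Area = E·R² = 0.0250 × (6371)² ≈ 1016365 km².

1016365 km²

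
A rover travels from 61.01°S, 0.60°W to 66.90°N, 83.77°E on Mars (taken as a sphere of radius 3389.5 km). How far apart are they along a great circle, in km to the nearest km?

8389 km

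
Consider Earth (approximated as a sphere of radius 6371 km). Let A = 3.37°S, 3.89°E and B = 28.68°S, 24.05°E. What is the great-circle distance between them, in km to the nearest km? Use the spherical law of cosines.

3530 km

With latitudes φ₁ = -3.370°, φ₂ = -28.680° and longitude difference Δλ = 20.160°:
cos c = sin φ₁ sin φ₂ + cos φ₁ cos φ₂ cos Δλ = (-0.0588)(-0.4799) + (0.9983)(0.8773)(0.9387) = 0.85035,
so c = arccos(0.85035) = 0.55414 rad.
Distance = R·c = 6371 × 0.5541 ≈ 3530 km.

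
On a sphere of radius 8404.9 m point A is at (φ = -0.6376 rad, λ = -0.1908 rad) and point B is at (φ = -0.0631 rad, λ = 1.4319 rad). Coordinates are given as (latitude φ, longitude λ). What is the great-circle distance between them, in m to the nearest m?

13237 m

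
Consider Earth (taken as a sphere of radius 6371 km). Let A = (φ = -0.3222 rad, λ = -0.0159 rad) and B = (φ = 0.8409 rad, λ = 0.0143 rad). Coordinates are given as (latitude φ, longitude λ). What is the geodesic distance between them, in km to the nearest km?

Let φ₁ = -0.3222 rad, φ₂ = 0.8409 rad, and Δλ = 0.0302 rad.
cos c = sin φ₁ sin φ₂ + cos φ₁ cos φ₂ cos Δλ = (-0.3167)(0.7452) + (0.9485)(0.6668)(0.9995) = 0.39621,
so c = arccos(0.39621) = 1.16341 rad.
Distance = R·c = 6371 × 1.1634 ≈ 7412 km.

7412 km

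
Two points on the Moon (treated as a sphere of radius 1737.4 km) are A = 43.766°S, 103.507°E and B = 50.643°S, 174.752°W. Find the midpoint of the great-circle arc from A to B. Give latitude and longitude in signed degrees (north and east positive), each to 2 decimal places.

-54.96°, 141.16°

Central angle δ = 0.9265 rad. Interpolating on the sphere with fraction f = 0.5:
P = [sin((1−f)δ)·A + sin(fδ)·B] / sin δ = 0.5589·A + 0.5589·B in Cartesian coordinates,
giving P = (-0.4472, 0.3600, -0.8188), i.e. latitude -54.96°, longitude 141.16°.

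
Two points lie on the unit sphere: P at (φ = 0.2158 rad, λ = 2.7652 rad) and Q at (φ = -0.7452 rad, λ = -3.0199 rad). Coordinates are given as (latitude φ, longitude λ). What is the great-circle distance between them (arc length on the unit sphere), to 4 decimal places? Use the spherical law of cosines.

1.0639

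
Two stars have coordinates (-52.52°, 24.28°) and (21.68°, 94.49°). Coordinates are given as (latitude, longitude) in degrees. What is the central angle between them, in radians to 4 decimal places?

In radians: φ₁ = -0.9166, φ₂ = 0.3784, Δλ = 70.210° = 1.2254 rad.
cos c = sin φ₁ sin φ₂ + cos φ₁ cos φ₂ cos Δλ = (-0.7936)(0.3694) + (0.6085)(0.9293)(0.3386) = -0.10172,
so c = arccos(-0.10172) = 1.67269 rad.
So the angular separation is 1.6727 rad.

1.6727 rad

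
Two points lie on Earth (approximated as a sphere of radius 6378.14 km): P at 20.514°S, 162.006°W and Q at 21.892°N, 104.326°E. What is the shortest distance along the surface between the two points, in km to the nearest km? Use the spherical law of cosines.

Let φ₁ = -0.3580 rad, φ₂ = 0.3821 rad, and Δλ = -1.6348 rad.
cos c = sin φ₁ sin φ₂ + cos φ₁ cos φ₂ cos Δλ = (-0.3504)(0.3729) + (0.9366)(0.9279)(-0.0640) = -0.18626,
so c = arccos(-0.18626) = 1.75815 rad.
Distance = R·c = 6378.14 × 1.7582 ≈ 11214 km.

11214 km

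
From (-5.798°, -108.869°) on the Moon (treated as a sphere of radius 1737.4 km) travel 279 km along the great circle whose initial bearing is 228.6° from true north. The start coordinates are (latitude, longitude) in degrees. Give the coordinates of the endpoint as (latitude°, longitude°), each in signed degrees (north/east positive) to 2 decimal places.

Angular distance δ = d/R = 279/1737.4 = 0.16058 rad; initial bearing θ = 3.9898 rad.
sin φ₂ = sin φ₁ cos δ + cos φ₁ sin δ cos θ = (-0.1010)(0.9871) + (0.9949)(0.1599)(-0.6613) = -0.2049, so φ₂ = -11.82°.
Δλ = atan2(sin θ sin δ cos φ₁, cos δ − sin φ₁ sin φ₂) = atan2(-0.1193, 0.9664) = -7.039°.
λ₂ = -108.869° − 7.039° = -115.91°.

-11.82°, -115.91°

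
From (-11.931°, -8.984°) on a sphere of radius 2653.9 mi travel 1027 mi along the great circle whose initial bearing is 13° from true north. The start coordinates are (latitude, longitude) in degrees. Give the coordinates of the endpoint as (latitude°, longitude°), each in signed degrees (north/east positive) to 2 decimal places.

Angular distance δ = d/R = 1027/2653.9 = 0.38698 rad; initial bearing θ = 0.2269 rad.
sin φ₂ = sin φ₁ cos δ + cos φ₁ sin δ cos θ = (-0.2067)(0.9261) + (0.9784)(0.3774)(0.9744) = 0.1683, so φ₂ = 9.69°.
Δλ = atan2(sin θ sin δ cos φ₁, cos δ − sin φ₁ sin φ₂) = atan2(0.0831, 0.9609) = 4.941°.
λ₂ = -8.984° + 4.941° = -4.04°.

9.69°, -4.04°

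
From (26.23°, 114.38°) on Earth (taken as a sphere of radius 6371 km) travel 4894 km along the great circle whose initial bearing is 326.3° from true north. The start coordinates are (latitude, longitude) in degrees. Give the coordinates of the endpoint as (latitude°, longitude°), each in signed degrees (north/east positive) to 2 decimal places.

56.76°, 69.68°

Angular distance δ = d/R = 4894/6371 = 0.76817 rad; initial bearing θ = 5.6950 rad.
sin φ₂ = sin φ₁ cos δ + cos φ₁ sin δ cos θ = (0.4420)(0.7192) + (0.8970)(0.6948)(0.8320) = 0.8364, so φ₂ = 56.76°.
Δλ = atan2(sin θ sin δ cos φ₁, cos δ − sin φ₁ sin φ₂) = atan2(-0.3458, 0.3495) = -44.695°.
λ₂ = 114.380° − 44.695° = 69.68°.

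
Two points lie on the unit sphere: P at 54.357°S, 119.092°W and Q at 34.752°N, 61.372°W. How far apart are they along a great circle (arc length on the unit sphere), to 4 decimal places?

1.7799

With latitudes φ₁ = -54.357°, φ₂ = 34.752° and longitude difference Δλ = 57.720°:
cos c = sin φ₁ sin φ₂ + cos φ₁ cos φ₂ cos Δλ = (-0.8127)(0.5700) + (0.5827)(0.8216)(0.5341) = -0.20754,
so c = arccos(-0.20754) = 1.77985 rad.
On the unit sphere the arc length equals the central angle: 1.7799.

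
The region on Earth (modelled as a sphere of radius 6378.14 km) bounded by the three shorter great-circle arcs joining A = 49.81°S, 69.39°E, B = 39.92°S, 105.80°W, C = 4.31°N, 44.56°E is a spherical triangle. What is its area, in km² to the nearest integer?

42403842 km²

Side lengths (central angles): a = 2.3645, b = 1.0162, c = 1.5738 rad; semiperimeter s = 2.4772.
By l'Huilier's theorem, tan(E/4) = √[tan(s/2) tan((s−a)/2) tan((s−b)/2) tan((s−c)/2)], giving spherical excess E = 1.0424 rad.
Area = E·R² = 1.0424 × (6378.14)² ≈ 42403842 km².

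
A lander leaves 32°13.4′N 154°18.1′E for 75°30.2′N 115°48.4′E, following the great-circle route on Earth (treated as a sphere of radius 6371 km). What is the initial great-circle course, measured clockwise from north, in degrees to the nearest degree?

Δλ = -38.495° = -0.6719 rad.
y = sin Δλ · cos φ₂ = (-0.6224)(0.2503) = -0.1558
x = cos φ₁ sin φ₂ − sin φ₁ cos φ₂ cos Δλ = (0.8460)(0.9682) − (0.5332)(0.2503)(0.7827) = 0.7146
θ = atan2(y, x) = -12.30°; adding 360° gives 348°.

348°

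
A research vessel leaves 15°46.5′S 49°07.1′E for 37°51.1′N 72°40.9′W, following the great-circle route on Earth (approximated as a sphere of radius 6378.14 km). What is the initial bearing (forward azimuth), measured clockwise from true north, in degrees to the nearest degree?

Δλ = -121.800° = -2.1258 rad.
y = sin Δλ · cos φ₂ = (-0.8499)(0.7896) = -0.6711
x = cos φ₁ sin φ₂ − sin φ₁ cos φ₂ cos Δλ = (0.9623)(0.6136) − (-0.2719)(0.7896)(-0.5270) = 0.4774
θ = atan2(y, x) = -54.57°; adding 360° gives 305°.

305°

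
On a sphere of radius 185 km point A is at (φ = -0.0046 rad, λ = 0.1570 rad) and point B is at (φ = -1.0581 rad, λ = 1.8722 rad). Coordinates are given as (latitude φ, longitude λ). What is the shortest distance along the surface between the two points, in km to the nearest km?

Let φ₁ = -0.0046 rad, φ₂ = -1.0581 rad, and Δλ = 1.7152 rad.
Haversine: a = sin²(Δφ/2) + cos φ₁ cos φ₂ sin²(Δλ/2) = 0.2527 + (1.0000)(0.4905)(0.5720) = 0.53329.
Central angle c = 2·arcsin(√a) = 1.63742 rad.
Distance = R·c = 185 × 1.6374 ≈ 303 km.

303 km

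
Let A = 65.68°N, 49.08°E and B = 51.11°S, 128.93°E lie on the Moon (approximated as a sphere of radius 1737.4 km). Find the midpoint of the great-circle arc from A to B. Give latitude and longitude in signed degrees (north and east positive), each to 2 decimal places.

9.33°, 98.87°

Central angle δ = 2.2966 rad. Interpolating on the sphere with fraction f = 0.5:
P = [sin((1−f)δ)·A + sin(fδ)·B] / sin δ = 1.2194·A + 1.2194·B in Cartesian coordinates,
giving P = (-0.1521, 0.9750, 0.1621), i.e. latitude 9.33°, longitude 98.87°.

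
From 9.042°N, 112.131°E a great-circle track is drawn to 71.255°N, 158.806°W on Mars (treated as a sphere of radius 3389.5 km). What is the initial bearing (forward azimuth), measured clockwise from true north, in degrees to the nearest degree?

19°

With φ₁ = 0.1578, φ₂ = 1.2436, Δλ = 1.5544 rad, the forward-azimuth formula gives
θ = atan2( sin Δλ cos φ₂ , cos φ₁ sin φ₂ − sin φ₁ cos φ₂ cos Δλ ) = atan2(0.3213, 0.9344) = 18.98°.
So the initial bearing is 19°.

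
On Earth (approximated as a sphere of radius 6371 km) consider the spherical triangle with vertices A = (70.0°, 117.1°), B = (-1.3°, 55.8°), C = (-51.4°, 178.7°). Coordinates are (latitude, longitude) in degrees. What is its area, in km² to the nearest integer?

106978201 km²

Side lengths (central angles): a = 1.8976, b = 2.2561, c = 1.4274 rad; semiperimeter s = 2.7906.
By l'Huilier's theorem, tan(E/4) = √[tan(s/2) tan((s−a)/2) tan((s−b)/2) tan((s−c)/2)], giving spherical excess E = 2.6356 rad.
Area = E·R² = 2.6356 × (6371)² ≈ 106978201 km².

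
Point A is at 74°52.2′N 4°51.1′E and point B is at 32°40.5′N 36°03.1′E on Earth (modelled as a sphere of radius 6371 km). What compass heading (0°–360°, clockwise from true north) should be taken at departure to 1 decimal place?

141.8°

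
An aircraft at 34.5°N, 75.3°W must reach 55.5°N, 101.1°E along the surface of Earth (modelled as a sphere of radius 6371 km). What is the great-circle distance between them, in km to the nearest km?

In radians: φ₁ = 0.6021, φ₂ = 0.9687, Δλ = 176.400° = 3.0788 rad.
cos c = sin φ₁ sin φ₂ + cos φ₁ cos φ₂ cos Δλ = (0.5664)(0.8241) + (0.8241)(0.5664)(-0.9980) = 0.00092,
so c = arccos(0.00092) = 1.56988 rad.
Distance = R·c = 6371 × 1.5699 ≈ 10002 km.

10002 km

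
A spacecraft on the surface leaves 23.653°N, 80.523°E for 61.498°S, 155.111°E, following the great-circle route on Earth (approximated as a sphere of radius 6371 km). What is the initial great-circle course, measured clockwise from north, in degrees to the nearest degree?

Δλ = 74.588° = 1.3018 rad.
y = sin Δλ · cos φ₂ = (0.9640)(0.4772) = 0.4600
x = cos φ₁ sin φ₂ − sin φ₁ cos φ₂ cos Δλ = (0.9160)(-0.8788) − (0.4012)(0.4772)(0.2658) = -0.8559
θ = atan2(y, x) = 151.74°, so the bearing is 152°.

152°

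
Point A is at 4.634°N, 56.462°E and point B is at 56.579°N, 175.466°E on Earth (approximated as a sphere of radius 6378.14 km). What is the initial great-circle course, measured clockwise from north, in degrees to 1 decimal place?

Δλ = 119.004° = 2.0770 rad.
y = sin Δλ · cos φ₂ = (0.8746)(0.5508) = 0.4817
x = cos φ₁ sin φ₂ − sin φ₁ cos φ₂ cos Δλ = (0.9967)(0.8346) − (0.0808)(0.5508)(-0.4849) = 0.8535
θ = atan2(y, x) = 29.44°, so the bearing is 29.4°.

29.4°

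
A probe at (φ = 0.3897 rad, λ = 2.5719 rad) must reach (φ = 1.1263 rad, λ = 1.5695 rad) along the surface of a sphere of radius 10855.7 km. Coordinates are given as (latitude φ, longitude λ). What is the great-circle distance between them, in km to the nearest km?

10638 km

In radians: φ₁ = 0.3897, φ₂ = 1.1263, Δλ = -57.433° = -1.0024 rad.
Haversine: a = sin²(Δφ/2) + cos φ₁ cos φ₂ sin²(Δλ/2) = 0.1296 + (0.9250)(0.4300)(0.2309) = 0.22145.
Central angle c = 2·arcsin(√a) = 0.97990 rad.
Distance = R·c = 10855.7 × 0.9799 ≈ 10638 km.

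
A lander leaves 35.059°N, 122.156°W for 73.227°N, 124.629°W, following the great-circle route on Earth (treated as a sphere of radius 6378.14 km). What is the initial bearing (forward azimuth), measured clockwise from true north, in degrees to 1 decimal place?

358.8°

Δλ = -2.473° = -0.0432 rad.
y = sin Δλ · cos φ₂ = (-0.0431)(0.2886) = -0.0125
x = cos φ₁ sin φ₂ − sin φ₁ cos φ₂ cos Δλ = (0.8186)(0.9575) − (0.5744)(0.2886)(0.9991) = 0.6181
θ = atan2(y, x) = -1.15°; adding 360° gives 358.8°.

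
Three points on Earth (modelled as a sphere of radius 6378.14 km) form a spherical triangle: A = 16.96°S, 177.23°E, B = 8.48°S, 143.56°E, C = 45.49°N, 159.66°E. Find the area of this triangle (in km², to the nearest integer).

Side lengths (central angles): a = 0.9752, b = 1.1249, c = 0.5910 rad; semiperimeter s = 1.3456.
By l'Huilier's theorem, tan(E/4) = √[tan(s/2) tan((s−a)/2) tan((s−b)/2) tan((s−c)/2)], giving spherical excess E = 0.3231 rad.
Area = E·R² = 0.3231 × (6378.14)² ≈ 13143118 km².

13143118 km²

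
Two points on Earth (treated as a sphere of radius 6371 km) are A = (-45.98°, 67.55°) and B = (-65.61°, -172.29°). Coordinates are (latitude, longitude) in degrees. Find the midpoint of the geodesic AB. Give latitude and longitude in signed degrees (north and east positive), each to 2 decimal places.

-69.66°, 103.77°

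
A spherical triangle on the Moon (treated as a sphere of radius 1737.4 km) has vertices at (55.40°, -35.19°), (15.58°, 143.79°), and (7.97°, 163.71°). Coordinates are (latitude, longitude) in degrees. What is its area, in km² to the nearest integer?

1575040 km²

Side lengths (central angles): a = 0.3650, b = 2.0019, c = 1.9027 rad; semiperimeter s = 2.1348.
By l'Huilier's theorem, tan(E/4) = √[tan(s/2) tan((s−a)/2) tan((s−b)/2) tan((s−c)/2)], giving spherical excess E = 0.5218 rad.
Area = E·R² = 0.5218 × (1737.4)² ≈ 1575040 km².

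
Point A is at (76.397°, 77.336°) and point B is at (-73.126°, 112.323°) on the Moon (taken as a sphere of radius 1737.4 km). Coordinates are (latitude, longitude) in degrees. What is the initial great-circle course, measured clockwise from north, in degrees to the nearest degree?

Δλ = 34.987° = 0.6106 rad.
y = sin Δλ · cos φ₂ = (0.5734)(0.2903) = 0.1664
x = cos φ₁ sin φ₂ − sin φ₁ cos φ₂ cos Δλ = (0.2352)(-0.9569) − (0.9719)(0.2903)(0.8193) = -0.4562
θ = atan2(y, x) = 159.96°, so the bearing is 160°.

160°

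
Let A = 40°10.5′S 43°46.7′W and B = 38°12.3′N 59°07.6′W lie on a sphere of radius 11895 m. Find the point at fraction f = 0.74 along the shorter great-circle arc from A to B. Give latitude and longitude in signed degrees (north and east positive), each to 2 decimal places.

Central angle δ = 1.3898 rad. Interpolating on the sphere with fraction f = 0.74:
P = [sin((1−f)δ)·A + sin(fδ)·B] / sin δ = 0.3594·A + 0.8707·B in Cartesian coordinates,
giving P = (0.5494, -0.7773, 0.3067), i.e. latitude 17.86°, longitude -54.75°.

17.86°, -54.75°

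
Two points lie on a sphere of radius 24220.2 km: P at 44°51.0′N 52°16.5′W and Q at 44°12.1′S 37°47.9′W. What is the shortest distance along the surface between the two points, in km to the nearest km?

Let φ₁ = 0.7828 rad, φ₂ = -0.7715 rad, and Δλ = 0.2527 rad.
cos c = sin φ₁ sin φ₂ + cos φ₁ cos φ₂ cos Δλ = (0.7053)(-0.6972) + (0.7090)(0.7169)(0.9682) = 0.00041,
so c = arccos(0.00041) = 1.57038 rad.
Distance = R·c = 24220.2 × 1.5704 ≈ 38035 km.

38035 km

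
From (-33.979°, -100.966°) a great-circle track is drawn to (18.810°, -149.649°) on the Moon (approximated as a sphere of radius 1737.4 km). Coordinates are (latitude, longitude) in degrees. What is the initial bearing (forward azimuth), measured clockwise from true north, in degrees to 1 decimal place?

310.9°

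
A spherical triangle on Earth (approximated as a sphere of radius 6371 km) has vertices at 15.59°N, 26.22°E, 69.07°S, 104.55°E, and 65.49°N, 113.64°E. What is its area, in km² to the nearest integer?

86656982 km²

Side lengths (central angles): a = 2.3511, b = 1.3052, c = 1.7532 rad; semiperimeter s = 2.7048.
By l'Huilier's theorem, tan(E/4) = √[tan(s/2) tan((s−a)/2) tan((s−b)/2) tan((s−c)/2)], giving spherical excess E = 2.1350 rad.
Area = E·R² = 2.1350 × (6371)² ≈ 86656982 km².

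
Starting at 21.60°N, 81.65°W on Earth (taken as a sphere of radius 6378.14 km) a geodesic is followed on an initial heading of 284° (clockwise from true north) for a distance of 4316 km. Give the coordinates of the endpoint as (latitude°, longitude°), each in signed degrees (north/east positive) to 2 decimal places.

25.33°, -123.89°

Angular distance δ = d/R = 4316/6378.14 = 0.67669 rad; initial bearing θ = 4.9567 rad.
sin φ₂ = sin φ₁ cos δ + cos φ₁ sin δ cos θ = (0.3681)(0.7797) + (0.9298)(0.6262)(0.2419) = 0.4279, so φ₂ = 25.33°.
Δλ = atan2(sin θ sin δ cos φ₁, cos δ − sin φ₁ sin φ₂) = atan2(-0.5649, 0.6221) = -42.241°.
λ₂ = -81.650° − 42.241° = -123.89°.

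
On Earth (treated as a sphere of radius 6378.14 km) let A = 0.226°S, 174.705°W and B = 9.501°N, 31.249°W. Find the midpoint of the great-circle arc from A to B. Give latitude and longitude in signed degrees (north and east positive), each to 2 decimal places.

14.50°, -104.17°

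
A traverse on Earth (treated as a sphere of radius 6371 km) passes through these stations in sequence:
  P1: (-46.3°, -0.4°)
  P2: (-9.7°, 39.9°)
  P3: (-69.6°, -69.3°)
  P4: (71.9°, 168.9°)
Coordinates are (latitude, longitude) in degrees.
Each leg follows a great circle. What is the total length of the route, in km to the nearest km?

33245 km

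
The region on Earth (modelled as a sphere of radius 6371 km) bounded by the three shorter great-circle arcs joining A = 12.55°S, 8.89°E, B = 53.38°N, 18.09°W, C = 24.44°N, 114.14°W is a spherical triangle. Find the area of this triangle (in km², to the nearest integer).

42660402 km²

Side lengths (central angles): a = 1.2924, b = 2.1825, c = 1.2191 rad; semiperimeter s = 2.3470.
By l'Huilier's theorem, tan(E/4) = √[tan(s/2) tan((s−a)/2) tan((s−b)/2) tan((s−c)/2)], giving spherical excess E = 1.0510 rad.
Area = E·R² = 1.0510 × (6371)² ≈ 42660402 km².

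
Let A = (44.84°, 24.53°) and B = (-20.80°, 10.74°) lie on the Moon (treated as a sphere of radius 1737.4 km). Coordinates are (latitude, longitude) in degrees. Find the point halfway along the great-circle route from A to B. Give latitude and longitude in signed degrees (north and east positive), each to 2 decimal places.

The central angle between A and B is δ = 1.1665 rad.
With f = 0.5, the slerp weights are sin((1−f)δ)/sin δ = 0.5990 and sin(fδ)/sin δ = 0.5990.
Weighted sum of the unit vectors: (0.5990)·(0.6451,0.2944,0.7051) + (0.5990)·(0.9185,0.1742,-0.3551) = (0.9366, 0.2807, 0.2097).
Converting back: φ = atan2(z, √(x²+y²)) = 12.10°, λ = atan2(y, x) = 16.68°.

12.10°, 16.68°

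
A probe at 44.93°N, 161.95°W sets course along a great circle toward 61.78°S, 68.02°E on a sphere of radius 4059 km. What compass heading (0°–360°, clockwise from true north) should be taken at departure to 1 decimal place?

221.5°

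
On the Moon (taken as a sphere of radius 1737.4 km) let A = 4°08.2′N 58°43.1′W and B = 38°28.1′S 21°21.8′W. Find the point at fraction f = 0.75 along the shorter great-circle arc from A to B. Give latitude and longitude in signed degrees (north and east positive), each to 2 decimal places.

Central angle δ = 0.9571 rad. Interpolating on the sphere with fraction f = 0.75:
P = [sin((1−f)δ)·A + sin(fδ)·B] / sin δ = 0.2899·A + 0.8046·B in Cartesian coordinates,
giving P = (0.7368, -0.4766, -0.4796), i.e. latitude -28.66°, longitude -32.90°.

-28.66°, -32.90°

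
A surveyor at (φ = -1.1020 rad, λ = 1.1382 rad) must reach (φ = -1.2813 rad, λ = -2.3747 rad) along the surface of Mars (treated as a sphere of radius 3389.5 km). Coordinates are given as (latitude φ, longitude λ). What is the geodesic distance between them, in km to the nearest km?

In radians: φ₁ = -1.1020, φ₂ = -1.2813, Δλ = 158.726° = 2.7703 rad.
Haversine: a = sin²(Δφ/2) + cos φ₁ cos φ₂ sin²(Δλ/2) = 0.0080 + (0.4518)(0.2855)(0.9659) = 0.13260.
Central angle c = 2·arcsin(√a) = 0.74542 rad.
Distance = R·c = 3389.5 × 0.7454 ≈ 2527 km.

2527 km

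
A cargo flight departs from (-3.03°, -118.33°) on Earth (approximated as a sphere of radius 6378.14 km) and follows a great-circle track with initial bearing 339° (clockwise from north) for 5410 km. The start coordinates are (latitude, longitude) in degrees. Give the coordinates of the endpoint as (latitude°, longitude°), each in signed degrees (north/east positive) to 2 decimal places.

Angular distance δ = d/R = 5410/6378.14 = 0.84821 rad; initial bearing θ = 5.9167 rad.
sin φ₂ = sin φ₁ cos δ + cos φ₁ sin δ cos θ = (-0.0529)(0.6613) + (0.9986)(0.7501)(0.9336) = 0.6643, so φ₂ = 41.63°.
Δλ = atan2(sin θ sin δ cos φ₁, cos δ − sin φ₁ sin φ₂) = atan2(-0.2684, 0.6964) = -21.079°.
λ₂ = -118.330° − 21.079° = -139.41°.

41.63°, -139.41°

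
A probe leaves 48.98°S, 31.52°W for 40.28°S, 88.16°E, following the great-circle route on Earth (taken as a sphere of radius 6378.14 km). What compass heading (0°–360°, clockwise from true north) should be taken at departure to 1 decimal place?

136.9°

With φ₁ = -0.8549, φ₂ = -0.7030, Δλ = 2.0888 rad, the forward-azimuth formula gives
θ = atan2( sin Δλ cos φ₂ , cos φ₁ sin φ₂ − sin φ₁ cos φ₂ cos Δλ ) = atan2(0.6628, -0.7093) = 136.94°.
So the initial bearing is 136.9°.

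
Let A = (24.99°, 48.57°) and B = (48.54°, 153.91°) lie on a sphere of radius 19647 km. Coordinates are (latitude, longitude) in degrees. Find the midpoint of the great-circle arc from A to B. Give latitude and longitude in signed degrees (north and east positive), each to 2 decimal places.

50.36°, 89.70°

Central angle δ = 1.4123 rad. Interpolating on the sphere with fraction f = 0.5:
P = [sin((1−f)δ)·A + sin(fδ)·B] / sin δ = 0.6571·A + 0.6571·B in Cartesian coordinates,
giving P = (0.0034, 0.6379, 0.7701), i.e. latitude 50.36°, longitude 89.70°.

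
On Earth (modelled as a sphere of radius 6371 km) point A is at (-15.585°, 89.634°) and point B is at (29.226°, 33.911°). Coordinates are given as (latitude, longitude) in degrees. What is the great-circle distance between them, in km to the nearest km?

7782 km

Let φ₁ = -0.2720 rad, φ₂ = 0.5101 rad, and Δλ = -0.9725 rad.
cos c = sin φ₁ sin φ₂ + cos φ₁ cos φ₂ cos Δλ = (-0.2687)(0.4883) + (0.9632)(0.8727)(0.5632) = 0.34225,
so c = arccos(0.34225) = 1.22149 rad.
Distance = R·c = 6371 × 1.2215 ≈ 7782 km.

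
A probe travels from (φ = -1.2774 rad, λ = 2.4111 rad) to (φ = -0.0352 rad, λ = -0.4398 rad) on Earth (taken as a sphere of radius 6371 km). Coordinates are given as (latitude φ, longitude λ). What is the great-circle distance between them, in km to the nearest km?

11573 km

In radians: φ₁ = -1.2774, φ₂ = -0.0352, Δλ = -163.345° = -2.8509 rad.
cos c = sin φ₁ sin φ₂ + cos φ₁ cos φ₂ cos Δλ = (-0.9573)(-0.0352) + (0.2892)(0.9994)(-0.9580) = -0.24321,
so c = arccos(-0.24321) = 1.81647 rad.
Distance = R·c = 6371 × 1.8165 ≈ 11573 km.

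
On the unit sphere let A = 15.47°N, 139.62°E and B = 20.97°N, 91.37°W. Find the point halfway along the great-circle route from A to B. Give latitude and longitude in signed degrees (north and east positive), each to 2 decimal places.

The central angle between A and B is δ = 2.0612 rad.
With f = 0.5, the slerp weights are sin((1−f)δ)/sin δ = 0.9722 and sin(fδ)/sin δ = 0.9722.
Weighted sum of the unit vectors: (0.9722)·(-0.7342,0.6244,0.2667) + (0.9722)·(-0.0223,-0.9335,0.3579) = (-0.7355, -0.3005, 0.6073).
Converting back: φ = atan2(z, √(x²+y²)) = 37.39°, λ = atan2(y, x) = -157.77°.

37.39°, -157.77°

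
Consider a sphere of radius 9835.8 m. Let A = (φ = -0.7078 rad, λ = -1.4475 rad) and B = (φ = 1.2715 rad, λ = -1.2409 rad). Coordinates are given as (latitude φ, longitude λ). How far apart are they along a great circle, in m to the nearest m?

With latitudes φ₁ = -40.554°, φ₂ = 72.852° and longitude difference Δλ = 11.837°:
cos c = sin φ₁ sin φ₂ + cos φ₁ cos φ₂ cos Δλ = (-0.6502)(0.9555) + (0.7598)(0.2948)(0.9787) = -0.40200,
so c = arccos(-0.40200) = 1.98450 rad.
Distance = R·c = 9835.8 × 1.9845 ≈ 19519 m.

19519 m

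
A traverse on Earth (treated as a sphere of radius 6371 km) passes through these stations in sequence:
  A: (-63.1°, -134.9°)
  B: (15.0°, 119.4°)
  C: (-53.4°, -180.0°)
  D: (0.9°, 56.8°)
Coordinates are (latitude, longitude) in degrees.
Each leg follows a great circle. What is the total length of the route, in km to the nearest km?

Leg A→B: central angle 1.9274 rad, distance 12279.3 km.
Leg B→C: central angle 1.4958 rad, distance 9529.7 km.
Leg C→D: central angle 1.9167 rad, distance 12211.3 km.
Total: 12279.3 + 9529.7 + 12211.3 ≈ 34020 km.

34020 km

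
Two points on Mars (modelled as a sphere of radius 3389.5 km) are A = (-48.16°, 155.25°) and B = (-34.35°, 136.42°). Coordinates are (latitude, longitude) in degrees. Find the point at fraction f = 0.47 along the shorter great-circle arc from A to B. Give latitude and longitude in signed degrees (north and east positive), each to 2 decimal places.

-42.05°, 145.39°

The central angle between A and B is δ = 0.3434 rad.
With f = 0.47, the slerp weights are sin((1−f)δ)/sin δ = 0.5376 and sin(fδ)/sin δ = 0.4773.
Weighted sum of the unit vectors: (0.5376)·(-0.6058,0.2793,-0.7450) + (0.4773)·(-0.5981,0.5691,-0.5642) = (-0.6111, 0.4218, -0.6698).
Converting back: φ = atan2(z, √(x²+y²)) = -42.05°, λ = atan2(y, x) = 145.39°.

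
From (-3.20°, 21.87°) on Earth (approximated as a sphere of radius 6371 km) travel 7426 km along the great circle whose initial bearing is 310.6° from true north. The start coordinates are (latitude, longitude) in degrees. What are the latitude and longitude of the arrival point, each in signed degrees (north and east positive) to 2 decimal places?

35.11°, -36.67°

Angular distance δ = d/R = 7426/6371 = 1.16559 rad; initial bearing θ = 5.4210 rad.
sin φ₂ = sin φ₁ cos δ + cos φ₁ sin δ cos θ = (-0.0558)(0.3942) + (0.9984)(0.9190)(0.6508) = 0.5751, so φ₂ = 35.11°.
Δλ = atan2(sin θ sin δ cos φ₁, cos δ − sin φ₁ sin φ₂) = atan2(-0.6967, 0.4263) = -58.538°.
λ₂ = 21.870° − 58.538° = -36.67°.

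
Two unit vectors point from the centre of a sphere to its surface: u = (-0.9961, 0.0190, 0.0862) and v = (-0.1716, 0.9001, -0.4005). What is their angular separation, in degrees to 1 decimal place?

81.2°

u·v = 0.1535; |u| = 1.0000, |v| = 1.0000.
cos θ = (u·v)/(|u||v|) = 0.1535, so θ = 81.2°.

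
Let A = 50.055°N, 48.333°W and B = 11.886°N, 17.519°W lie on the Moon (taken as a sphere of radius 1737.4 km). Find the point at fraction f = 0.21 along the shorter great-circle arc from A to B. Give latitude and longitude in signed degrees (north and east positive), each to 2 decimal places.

The central angle between A and B is δ = 0.7989 rad.
With f = 0.21, the slerp weights are sin((1−f)δ)/sin δ = 0.8234 and sin(fδ)/sin δ = 0.2330.
Weighted sum of the unit vectors: (0.8234)·(0.4268,-0.4796,0.7667) + (0.2330)·(0.9332,-0.2946,0.2060) = (0.5689, -0.4636, 0.6793).
Converting back: φ = atan2(z, √(x²+y²)) = 42.79°, λ = atan2(y, x) = -39.17°.

42.79°, -39.17°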